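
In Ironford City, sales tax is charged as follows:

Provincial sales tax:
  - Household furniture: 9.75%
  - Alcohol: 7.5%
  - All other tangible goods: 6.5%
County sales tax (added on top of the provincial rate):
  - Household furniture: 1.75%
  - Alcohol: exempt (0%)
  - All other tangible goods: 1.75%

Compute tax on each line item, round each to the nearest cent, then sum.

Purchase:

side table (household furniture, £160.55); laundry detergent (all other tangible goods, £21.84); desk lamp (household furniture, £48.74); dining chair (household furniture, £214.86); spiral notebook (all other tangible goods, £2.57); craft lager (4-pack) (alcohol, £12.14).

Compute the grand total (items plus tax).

Side table £160.55: household furniture → 9.75% + 1.75% county = 11.5% → £18.46
Laundry detergent £21.84: all other tangible goods → 6.5% + 1.75% county = 8.25% → £1.80
Desk lamp £48.74: household furniture → 9.75% + 1.75% county = 11.5% → £5.61
Dining chair £214.86: household furniture → 9.75% + 1.75% county = 11.5% → £24.71
Spiral notebook £2.57: all other tangible goods → 6.5% + 1.75% county = 8.25% → £0.21
Craft lager (4-pack) £12.14: alcohol → 7.5% + 0% county = 7.5% → £0.91
Subtotal = £460.70; tax = £51.70; total due = £512.40

£512.40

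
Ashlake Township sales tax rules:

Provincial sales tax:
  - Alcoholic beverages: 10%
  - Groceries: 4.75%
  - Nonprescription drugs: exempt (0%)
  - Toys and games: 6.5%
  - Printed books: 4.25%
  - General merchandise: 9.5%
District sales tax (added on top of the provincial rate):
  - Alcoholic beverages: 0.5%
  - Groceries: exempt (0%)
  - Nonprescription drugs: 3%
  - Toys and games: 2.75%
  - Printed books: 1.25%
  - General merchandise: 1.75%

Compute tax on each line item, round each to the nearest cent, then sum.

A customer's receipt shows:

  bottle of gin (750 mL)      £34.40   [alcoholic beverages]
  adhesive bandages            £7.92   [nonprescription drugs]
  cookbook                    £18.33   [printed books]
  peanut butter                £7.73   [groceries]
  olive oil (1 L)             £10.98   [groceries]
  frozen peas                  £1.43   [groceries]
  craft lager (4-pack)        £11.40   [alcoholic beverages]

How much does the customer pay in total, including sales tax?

£99.21

Bottle of gin (750 mL) £34.40: alcoholic beverages → 10% + 0.5% district = 10.5% → £3.61
Adhesive bandages £7.92: nonprescription drugs → 0% + 3% district = 3% → £0.24
Cookbook £18.33: printed books → 4.25% + 1.25% district = 5.5% → £1.01
Peanut butter £7.73: groceries → 4.75% + 0% district = 4.75% → £0.37
Olive oil (1 L) £10.98: groceries → 4.75% + 0% district = 4.75% → £0.52
Frozen peas £1.43: groceries → 4.75% + 0% district = 4.75% → £0.07
Craft lager (4-pack) £11.40: alcoholic beverages → 10% + 0.5% district = 10.5% → £1.20
Subtotal = £92.19; tax = £7.02; total due = £99.21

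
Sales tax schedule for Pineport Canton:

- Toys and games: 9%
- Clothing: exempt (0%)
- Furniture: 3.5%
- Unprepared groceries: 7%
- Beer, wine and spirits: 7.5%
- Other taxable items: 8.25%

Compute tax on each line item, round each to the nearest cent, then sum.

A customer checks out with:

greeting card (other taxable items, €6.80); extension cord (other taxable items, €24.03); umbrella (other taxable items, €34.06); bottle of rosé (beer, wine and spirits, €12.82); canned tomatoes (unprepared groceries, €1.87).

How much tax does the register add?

€6.44

Greeting card €6.80: other taxable items → 8.25% → €0.56
Extension cord €24.03: other taxable items → 8.25% → €1.98
Umbrella €34.06: other taxable items → 8.25% → €2.81
Bottle of rosé €12.82: beer, wine and spirits → 7.5% → €0.96
Canned tomatoes €1.87: unprepared groceries → 7% → €0.13
Total tax = €0.56 + €1.98 + €2.81 + €0.96 + €0.13 = €6.44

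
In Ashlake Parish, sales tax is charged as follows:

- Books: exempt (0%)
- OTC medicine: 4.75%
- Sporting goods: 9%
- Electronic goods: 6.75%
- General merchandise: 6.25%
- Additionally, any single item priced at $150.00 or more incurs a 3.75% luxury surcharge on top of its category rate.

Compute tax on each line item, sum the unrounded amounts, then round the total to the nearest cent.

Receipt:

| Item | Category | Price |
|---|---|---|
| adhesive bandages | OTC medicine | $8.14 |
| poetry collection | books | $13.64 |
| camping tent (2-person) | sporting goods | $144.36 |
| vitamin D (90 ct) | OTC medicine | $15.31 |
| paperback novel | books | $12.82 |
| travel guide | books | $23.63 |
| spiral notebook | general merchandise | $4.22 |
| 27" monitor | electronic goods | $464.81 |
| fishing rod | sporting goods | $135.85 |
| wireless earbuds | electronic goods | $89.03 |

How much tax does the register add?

$81.41

Adhesive bandages $8.14: OTC medicine → 4.75% → $0.38665
Poetry collection $13.64: books → 0% → $0.00
Camping tent (2-person) $144.36: sporting goods → 9% → $12.9924
Vitamin D (90 ct) $15.31: OTC medicine → 4.75% → $0.727225
Paperback novel $12.82: books → 0% → $0.00
Travel guide $23.63: books → 0% → $0.00
Spiral notebook $4.22: general merchandise → 6.25% → $0.26375
27" monitor $464.81: electronic goods → 6.75% + 3.75% surcharge = 10.5% → $48.80505
Fishing rod $135.85: sporting goods → 9% → $12.2265
Wireless earbuds $89.03: electronic goods → 6.75% → $6.009525
Unrounded tax sum = $81.4111 → $81.41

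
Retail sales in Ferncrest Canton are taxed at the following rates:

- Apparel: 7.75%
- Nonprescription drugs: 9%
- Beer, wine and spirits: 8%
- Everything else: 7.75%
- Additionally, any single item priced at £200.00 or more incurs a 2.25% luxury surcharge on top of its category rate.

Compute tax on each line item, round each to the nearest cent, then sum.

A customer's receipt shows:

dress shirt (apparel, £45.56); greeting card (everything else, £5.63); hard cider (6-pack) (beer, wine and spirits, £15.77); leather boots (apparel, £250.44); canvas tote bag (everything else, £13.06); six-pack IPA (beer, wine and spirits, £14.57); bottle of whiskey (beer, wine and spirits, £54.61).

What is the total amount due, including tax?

Dress shirt £45.56: apparel → 7.75% → £3.53
Greeting card £5.63: everything else → 7.75% → £0.44
Hard cider (6-pack) £15.77: beer, wine and spirits → 8% → £1.26
Leather boots £250.44: apparel → 7.75% + 2.25% surcharge = 10% → £25.04
Canvas tote bag £13.06: everything else → 7.75% → £1.01
Six-pack IPA £14.57: beer, wine and spirits → 8% → £1.17
Bottle of whiskey £54.61: beer, wine and spirits → 8% → £4.37
Subtotal = £399.64; tax = £36.82; total due = £436.46

£436.46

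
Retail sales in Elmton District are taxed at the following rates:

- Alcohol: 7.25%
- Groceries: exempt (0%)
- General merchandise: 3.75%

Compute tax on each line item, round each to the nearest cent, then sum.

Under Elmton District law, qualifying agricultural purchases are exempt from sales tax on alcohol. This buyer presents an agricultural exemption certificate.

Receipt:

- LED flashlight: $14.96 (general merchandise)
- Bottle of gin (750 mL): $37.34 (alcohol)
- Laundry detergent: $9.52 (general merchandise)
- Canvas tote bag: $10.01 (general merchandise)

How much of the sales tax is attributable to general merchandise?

$1.30

LED flashlight $14.96: general merchandise → 3.75% → $0.56
Laundry detergent $9.52: general merchandise → 3.75% → $0.36
Canvas tote bag $10.01: general merchandise → 3.75% → $0.38
Tax on general merchandise = $0.56 + $0.36 + $0.38 = $1.30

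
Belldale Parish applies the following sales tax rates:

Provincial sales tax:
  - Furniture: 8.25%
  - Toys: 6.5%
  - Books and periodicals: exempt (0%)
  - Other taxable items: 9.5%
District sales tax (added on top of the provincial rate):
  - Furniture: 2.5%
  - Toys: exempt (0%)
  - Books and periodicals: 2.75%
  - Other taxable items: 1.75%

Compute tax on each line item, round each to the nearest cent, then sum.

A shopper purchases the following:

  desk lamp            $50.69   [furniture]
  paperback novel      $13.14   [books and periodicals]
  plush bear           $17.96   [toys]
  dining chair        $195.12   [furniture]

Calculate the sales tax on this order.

$27.96

Desk lamp $50.69: furniture → 8.25% + 2.5% district = 10.75% → $5.45
Paperback novel $13.14: books and periodicals → 0% + 2.75% district = 2.75% → $0.36
Plush bear $17.96: toys → 6.5% + 0% district = 6.5% → $1.17
Dining chair $195.12: furniture → 8.25% + 2.5% district = 10.75% → $20.98
Total tax = $5.45 + $0.36 + $1.17 + $20.98 = $27.96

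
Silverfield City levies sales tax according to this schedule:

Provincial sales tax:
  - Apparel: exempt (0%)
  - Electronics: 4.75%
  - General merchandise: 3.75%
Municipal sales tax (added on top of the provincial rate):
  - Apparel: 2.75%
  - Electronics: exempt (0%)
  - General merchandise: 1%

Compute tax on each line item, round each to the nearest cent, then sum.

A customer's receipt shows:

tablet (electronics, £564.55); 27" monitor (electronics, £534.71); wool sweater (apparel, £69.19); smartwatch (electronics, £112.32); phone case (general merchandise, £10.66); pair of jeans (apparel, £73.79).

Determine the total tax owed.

Tablet £564.55: electronics → 4.75% + 0% municipal = 4.75% → £26.82
27" monitor £534.71: electronics → 4.75% + 0% municipal = 4.75% → £25.40
Wool sweater £69.19: apparel → 0% + 2.75% municipal = 2.75% → £1.90
Smartwatch £112.32: electronics → 4.75% + 0% municipal = 4.75% → £5.34
Phone case £10.66: general merchandise → 3.75% + 1% municipal = 4.75% → £0.51
Pair of jeans £73.79: apparel → 0% + 2.75% municipal = 2.75% → £2.03
Total tax = £26.82 + £25.40 + £1.90 + £5.34 + £0.51 + £2.03 = £62.00

£62.00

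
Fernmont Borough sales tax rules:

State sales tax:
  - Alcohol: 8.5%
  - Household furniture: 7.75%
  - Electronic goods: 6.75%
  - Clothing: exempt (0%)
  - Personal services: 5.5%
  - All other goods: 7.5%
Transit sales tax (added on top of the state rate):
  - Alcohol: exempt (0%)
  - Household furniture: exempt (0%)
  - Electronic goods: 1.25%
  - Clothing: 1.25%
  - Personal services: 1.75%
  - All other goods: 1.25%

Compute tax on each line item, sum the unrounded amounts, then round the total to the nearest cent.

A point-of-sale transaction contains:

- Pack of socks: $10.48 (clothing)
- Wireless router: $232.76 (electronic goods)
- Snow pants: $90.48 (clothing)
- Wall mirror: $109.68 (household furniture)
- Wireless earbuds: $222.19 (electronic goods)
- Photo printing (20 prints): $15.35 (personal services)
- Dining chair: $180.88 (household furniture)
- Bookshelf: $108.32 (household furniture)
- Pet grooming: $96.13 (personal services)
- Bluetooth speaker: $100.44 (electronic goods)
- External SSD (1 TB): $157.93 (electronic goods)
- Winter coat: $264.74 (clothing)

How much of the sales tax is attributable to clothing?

$4.57

Pack of socks $10.48: clothing → 0% + 1.25% transit = 1.25% → $0.131
Snow pants $90.48: clothing → 0% + 1.25% transit = 1.25% → $1.131
Winter coat $264.74: clothing → 0% + 1.25% transit = 1.25% → $3.30925
Tax on clothing: unrounded sum = $4.57125 → $4.57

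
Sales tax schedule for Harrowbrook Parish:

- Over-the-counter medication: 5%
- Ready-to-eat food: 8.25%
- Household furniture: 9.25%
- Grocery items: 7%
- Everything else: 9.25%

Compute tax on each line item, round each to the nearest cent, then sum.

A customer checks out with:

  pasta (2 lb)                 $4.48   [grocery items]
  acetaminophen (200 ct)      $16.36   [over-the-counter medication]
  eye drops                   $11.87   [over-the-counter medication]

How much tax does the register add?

$1.72

Pasta (2 lb) $4.48: grocery items → 7% → $0.31
Acetaminophen (200 ct) $16.36: over-the-counter medication → 5% → $0.82
Eye drops $11.87: over-the-counter medication → 5% → $0.59
Total tax = $0.31 + $0.82 + $0.59 = $1.72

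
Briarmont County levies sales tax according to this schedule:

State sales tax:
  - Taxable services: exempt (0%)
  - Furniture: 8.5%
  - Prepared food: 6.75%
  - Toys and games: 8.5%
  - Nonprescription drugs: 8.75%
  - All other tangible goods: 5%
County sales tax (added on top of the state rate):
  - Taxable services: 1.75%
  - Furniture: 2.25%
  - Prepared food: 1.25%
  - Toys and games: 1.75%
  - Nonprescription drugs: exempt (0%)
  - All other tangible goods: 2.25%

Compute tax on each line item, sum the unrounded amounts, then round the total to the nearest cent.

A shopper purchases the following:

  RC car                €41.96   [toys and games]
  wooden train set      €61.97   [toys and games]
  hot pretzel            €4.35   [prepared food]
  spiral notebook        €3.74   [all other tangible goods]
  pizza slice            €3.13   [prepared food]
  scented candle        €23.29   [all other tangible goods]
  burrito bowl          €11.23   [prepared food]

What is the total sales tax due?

€14.11

RC car €41.96: toys and games → 8.5% + 1.75% county = 10.25% → €4.3009
Wooden train set €61.97: toys and games → 8.5% + 1.75% county = 10.25% → €6.351925
Hot pretzel €4.35: prepared food → 6.75% + 1.25% county = 8% → €0.348
Spiral notebook €3.74: all other tangible goods → 5% + 2.25% county = 7.25% → €0.27115
Pizza slice €3.13: prepared food → 6.75% + 1.25% county = 8% → €0.2504
Scented candle €23.29: all other tangible goods → 5% + 2.25% county = 7.25% → €1.688525
Burrito bowl €11.23: prepared food → 6.75% + 1.25% county = 8% → €0.8984
Unrounded tax sum = €14.1093 → €14.11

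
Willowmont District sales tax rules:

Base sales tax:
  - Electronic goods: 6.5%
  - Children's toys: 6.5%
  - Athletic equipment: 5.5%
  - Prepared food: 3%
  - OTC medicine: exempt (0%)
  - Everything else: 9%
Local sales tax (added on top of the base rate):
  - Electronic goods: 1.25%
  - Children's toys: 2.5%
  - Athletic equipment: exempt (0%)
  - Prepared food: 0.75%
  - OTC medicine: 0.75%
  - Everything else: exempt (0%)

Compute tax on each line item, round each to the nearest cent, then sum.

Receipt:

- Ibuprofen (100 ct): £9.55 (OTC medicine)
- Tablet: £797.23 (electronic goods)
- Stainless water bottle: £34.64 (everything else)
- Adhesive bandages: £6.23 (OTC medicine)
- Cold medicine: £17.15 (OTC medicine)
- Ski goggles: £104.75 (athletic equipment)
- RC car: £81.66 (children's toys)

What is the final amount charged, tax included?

Ibuprofen (100 ct) £9.55: OTC medicine → 0% + 0.75% local = 0.75% → £0.07
Tablet £797.23: electronic goods → 6.5% + 1.25% local = 7.75% → £61.79
Stainless water bottle £34.64: everything else → 9% + 0% local = 9% → £3.12
Adhesive bandages £6.23: OTC medicine → 0% + 0.75% local = 0.75% → £0.05
Cold medicine £17.15: OTC medicine → 0% + 0.75% local = 0.75% → £0.13
Ski goggles £104.75: athletic equipment → 5.5% + 0% local = 5.5% → £5.76
RC car £81.66: children's toys → 6.5% + 2.5% local = 9% → £7.35
Subtotal = £1051.21; tax = £78.27; total due = £1129.48

£1129.48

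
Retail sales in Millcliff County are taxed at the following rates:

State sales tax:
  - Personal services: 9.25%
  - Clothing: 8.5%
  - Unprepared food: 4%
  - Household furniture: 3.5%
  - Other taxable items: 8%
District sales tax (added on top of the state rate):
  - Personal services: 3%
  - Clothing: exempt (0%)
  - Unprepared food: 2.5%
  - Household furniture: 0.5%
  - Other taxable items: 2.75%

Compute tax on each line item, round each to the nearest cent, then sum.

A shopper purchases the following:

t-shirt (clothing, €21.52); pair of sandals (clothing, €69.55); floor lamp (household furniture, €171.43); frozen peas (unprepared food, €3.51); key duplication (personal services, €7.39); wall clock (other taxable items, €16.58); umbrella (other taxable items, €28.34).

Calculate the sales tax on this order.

€20.57

T-shirt €21.52: clothing → 8.5% + 0% district = 8.5% → €1.83
Pair of sandals €69.55: clothing → 8.5% + 0% district = 8.5% → €5.91
Floor lamp €171.43: household furniture → 3.5% + 0.5% district = 4% → €6.86
Frozen peas €3.51: unprepared food → 4% + 2.5% district = 6.5% → €0.23
Key duplication €7.39: personal services → 9.25% + 3% district = 12.25% → €0.91
Wall clock €16.58: other taxable items → 8% + 2.75% district = 10.75% → €1.78
Umbrella €28.34: other taxable items → 8% + 2.75% district = 10.75% → €3.05
Total tax = €1.83 + €5.91 + €6.86 + €0.23 + €0.91 + €1.78 + €3.05 = €20.57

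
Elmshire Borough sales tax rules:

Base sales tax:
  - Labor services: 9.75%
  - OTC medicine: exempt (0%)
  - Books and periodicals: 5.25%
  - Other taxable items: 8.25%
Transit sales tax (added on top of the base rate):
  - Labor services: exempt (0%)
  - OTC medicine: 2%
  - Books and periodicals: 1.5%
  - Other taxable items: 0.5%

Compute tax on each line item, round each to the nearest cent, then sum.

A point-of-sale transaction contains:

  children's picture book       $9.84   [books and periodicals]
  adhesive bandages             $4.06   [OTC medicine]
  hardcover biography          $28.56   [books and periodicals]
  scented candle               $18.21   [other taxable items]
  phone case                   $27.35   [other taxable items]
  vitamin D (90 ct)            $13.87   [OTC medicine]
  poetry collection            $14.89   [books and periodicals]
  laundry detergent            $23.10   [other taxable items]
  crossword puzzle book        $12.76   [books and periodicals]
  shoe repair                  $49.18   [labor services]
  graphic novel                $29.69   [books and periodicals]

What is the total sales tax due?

$17.62

Children's picture book $9.84: books and periodicals → 5.25% + 1.5% transit = 6.75% → $0.66
Adhesive bandages $4.06: OTC medicine → 0% + 2% transit = 2% → $0.08
Hardcover biography $28.56: books and periodicals → 5.25% + 1.5% transit = 6.75% → $1.93
Scented candle $18.21: other taxable items → 8.25% + 0.5% transit = 8.75% → $1.59
Phone case $27.35: other taxable items → 8.25% + 0.5% transit = 8.75% → $2.39
Vitamin D (90 ct) $13.87: OTC medicine → 0% + 2% transit = 2% → $0.28
Poetry collection $14.89: books and periodicals → 5.25% + 1.5% transit = 6.75% → $1.01
Laundry detergent $23.10: other taxable items → 8.25% + 0.5% transit = 8.75% → $2.02
Crossword puzzle book $12.76: books and periodicals → 5.25% + 1.5% transit = 6.75% → $0.86
Shoe repair $49.18: labor services → 9.75% + 0% transit = 9.75% → $4.80
Graphic novel $29.69: books and periodicals → 5.25% + 1.5% transit = 6.75% → $2.00
Total tax = $0.66 + $0.08 + $1.93 + $1.59 + $2.39 + $0.28 + $1.01 + $2.02 + $0.86 + $4.80 + $2.00 = $17.62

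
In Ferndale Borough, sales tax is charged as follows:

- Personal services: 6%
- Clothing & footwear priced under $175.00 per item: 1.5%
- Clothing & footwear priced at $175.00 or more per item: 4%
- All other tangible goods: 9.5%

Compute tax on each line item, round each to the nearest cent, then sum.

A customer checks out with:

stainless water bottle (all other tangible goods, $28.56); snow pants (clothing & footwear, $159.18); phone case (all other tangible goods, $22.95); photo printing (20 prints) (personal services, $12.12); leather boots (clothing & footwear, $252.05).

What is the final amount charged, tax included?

$492.95

Stainless water bottle $28.56: all other tangible goods → 9.5% → $2.71
Snow pants $159.18: clothing & footwear, under $175.00 → 1.5% → $2.39
Phone case $22.95: all other tangible goods → 9.5% → $2.18
Photo printing (20 prints) $12.12: personal services → 6% → $0.73
Leather boots $252.05: clothing & footwear, $175.00 or more → 4% → $10.08
Subtotal = $474.86; tax = $18.09; total due = $492.95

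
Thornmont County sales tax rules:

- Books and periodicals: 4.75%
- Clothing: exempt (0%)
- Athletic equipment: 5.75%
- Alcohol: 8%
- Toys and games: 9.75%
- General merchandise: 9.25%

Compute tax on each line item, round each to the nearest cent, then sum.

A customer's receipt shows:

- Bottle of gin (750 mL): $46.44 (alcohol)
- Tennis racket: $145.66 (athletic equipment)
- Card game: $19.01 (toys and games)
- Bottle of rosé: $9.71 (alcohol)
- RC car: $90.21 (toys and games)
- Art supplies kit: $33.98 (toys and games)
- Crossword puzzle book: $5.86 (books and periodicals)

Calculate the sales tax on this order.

Bottle of gin (750 mL) $46.44: alcohol → 8% → $3.72
Tennis racket $145.66: athletic equipment → 5.75% → $8.38
Card game $19.01: toys and games → 9.75% → $1.85
Bottle of rosé $9.71: alcohol → 8% → $0.78
RC car $90.21: toys and games → 9.75% → $8.80
Art supplies kit $33.98: toys and games → 9.75% → $3.31
Crossword puzzle book $5.86: books and periodicals → 4.75% → $0.28
Total tax = $3.72 + $8.38 + $1.85 + $0.78 + $8.80 + $3.31 + $0.28 = $27.12

$27.12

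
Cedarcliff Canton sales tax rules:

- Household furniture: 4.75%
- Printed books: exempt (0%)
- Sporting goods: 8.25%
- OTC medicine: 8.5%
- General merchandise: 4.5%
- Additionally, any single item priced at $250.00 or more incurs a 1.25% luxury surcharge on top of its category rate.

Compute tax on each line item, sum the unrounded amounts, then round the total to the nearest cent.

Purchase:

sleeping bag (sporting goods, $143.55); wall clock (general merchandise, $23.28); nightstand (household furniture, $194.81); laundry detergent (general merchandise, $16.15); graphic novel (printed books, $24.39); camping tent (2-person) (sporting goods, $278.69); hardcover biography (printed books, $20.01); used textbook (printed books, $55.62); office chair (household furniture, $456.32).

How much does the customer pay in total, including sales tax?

$1289.55

Sleeping bag $143.55: sporting goods → 8.25% → $11.842875
Wall clock $23.28: general merchandise → 4.5% → $1.0476
Nightstand $194.81: household furniture → 4.75% → $9.253475
Laundry detergent $16.15: general merchandise → 4.5% → $0.72675
Graphic novel $24.39: printed books → 0% → $0.00
Camping tent (2-person) $278.69: sporting goods → 8.25% + 1.25% surcharge = 9.5% → $26.47555
Hardcover biography $20.01: printed books → 0% → $0.00
Used textbook $55.62: printed books → 0% → $0.00
Office chair $456.32: household furniture → 4.75% + 1.25% surcharge = 6% → $27.3792
Subtotal = $1212.82; unrounded tax = $76.72545 → $76.73; total due = $1289.55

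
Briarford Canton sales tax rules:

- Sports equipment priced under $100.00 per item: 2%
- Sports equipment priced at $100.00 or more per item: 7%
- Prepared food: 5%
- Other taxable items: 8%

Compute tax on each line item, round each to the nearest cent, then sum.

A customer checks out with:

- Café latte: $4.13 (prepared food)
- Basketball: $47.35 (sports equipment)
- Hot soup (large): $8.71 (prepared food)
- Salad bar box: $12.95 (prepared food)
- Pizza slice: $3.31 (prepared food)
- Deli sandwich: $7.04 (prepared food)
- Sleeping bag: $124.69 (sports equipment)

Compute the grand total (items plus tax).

$219.68

Café latte $4.13: prepared food → 5% → $0.21
Basketball $47.35: sports equipment, under $100.00 → 2% → $0.95
Hot soup (large) $8.71: prepared food → 5% → $0.44
Salad bar box $12.95: prepared food → 5% → $0.65
Pizza slice $3.31: prepared food → 5% → $0.17
Deli sandwich $7.04: prepared food → 5% → $0.35
Sleeping bag $124.69: sports equipment, $100.00 or more → 7% → $8.73
Subtotal = $208.18; tax = $11.50; total due = $219.68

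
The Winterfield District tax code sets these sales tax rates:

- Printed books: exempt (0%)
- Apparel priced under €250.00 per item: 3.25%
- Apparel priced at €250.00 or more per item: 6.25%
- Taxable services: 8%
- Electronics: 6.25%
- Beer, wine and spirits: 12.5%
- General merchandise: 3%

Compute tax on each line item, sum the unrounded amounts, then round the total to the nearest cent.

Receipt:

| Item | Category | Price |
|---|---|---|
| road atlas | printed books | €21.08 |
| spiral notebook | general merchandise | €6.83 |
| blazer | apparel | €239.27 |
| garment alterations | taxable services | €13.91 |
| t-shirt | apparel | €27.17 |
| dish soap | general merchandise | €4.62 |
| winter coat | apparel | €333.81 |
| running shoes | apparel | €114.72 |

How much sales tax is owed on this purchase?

€34.71

Road atlas €21.08: printed books → 0% → €0.00
Spiral notebook €6.83: general merchandise → 3% → €0.2049
Blazer €239.27: apparel, under €250.00 → 3.25% → €7.776275
Garment alterations €13.91: taxable services → 8% → €1.1128
T-shirt €27.17: apparel, under €250.00 → 3.25% → €0.883025
Dish soap €4.62: general merchandise → 3% → €0.1386
Winter coat €333.81: apparel, €250.00 or more → 6.25% → €20.863125
Running shoes €114.72: apparel, under €250.00 → 3.25% → €3.7284
Unrounded tax sum = €34.707125 → €34.71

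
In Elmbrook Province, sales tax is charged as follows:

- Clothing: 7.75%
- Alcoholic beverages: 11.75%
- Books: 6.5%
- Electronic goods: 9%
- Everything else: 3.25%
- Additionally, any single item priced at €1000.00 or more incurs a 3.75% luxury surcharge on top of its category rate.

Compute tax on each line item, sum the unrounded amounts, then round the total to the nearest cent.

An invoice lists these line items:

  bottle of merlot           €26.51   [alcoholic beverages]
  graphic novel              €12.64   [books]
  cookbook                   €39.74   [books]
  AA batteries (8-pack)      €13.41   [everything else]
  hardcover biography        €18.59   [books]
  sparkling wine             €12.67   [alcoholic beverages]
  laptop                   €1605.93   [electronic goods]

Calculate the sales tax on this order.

Bottle of merlot €26.51: alcoholic beverages → 11.75% → €3.114925
Graphic novel €12.64: books → 6.5% → €0.8216
Cookbook €39.74: books → 6.5% → €2.5831
AA batteries (8-pack) €13.41: everything else → 3.25% → €0.435825
Hardcover biography €18.59: books → 6.5% → €1.20835
Sparkling wine €12.67: alcoholic beverages → 11.75% → €1.488725
Laptop €1605.93: electronic goods → 9% + 3.75% surcharge = 12.75% → €204.756075
Unrounded tax sum = €214.4086 → €214.41

€214.41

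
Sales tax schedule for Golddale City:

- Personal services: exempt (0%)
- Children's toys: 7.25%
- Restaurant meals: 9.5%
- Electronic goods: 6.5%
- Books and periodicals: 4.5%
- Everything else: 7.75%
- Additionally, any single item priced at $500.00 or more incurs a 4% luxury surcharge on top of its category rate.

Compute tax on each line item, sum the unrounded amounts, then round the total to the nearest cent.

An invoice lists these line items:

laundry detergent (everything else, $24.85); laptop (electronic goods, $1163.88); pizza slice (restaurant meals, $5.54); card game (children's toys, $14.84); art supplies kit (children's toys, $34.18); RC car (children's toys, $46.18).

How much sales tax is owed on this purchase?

$131.56

Laundry detergent $24.85: everything else → 7.75% → $1.925875
Laptop $1163.88: electronic goods → 6.5% + 4% surcharge = 10.5% → $122.2074
Pizza slice $5.54: restaurant meals → 9.5% → $0.5263
Card game $14.84: children's toys → 7.25% → $1.0759
Art supplies kit $34.18: children's toys → 7.25% → $2.47805
RC car $46.18: children's toys → 7.25% → $3.34805
Unrounded tax sum = $131.561575 → $131.56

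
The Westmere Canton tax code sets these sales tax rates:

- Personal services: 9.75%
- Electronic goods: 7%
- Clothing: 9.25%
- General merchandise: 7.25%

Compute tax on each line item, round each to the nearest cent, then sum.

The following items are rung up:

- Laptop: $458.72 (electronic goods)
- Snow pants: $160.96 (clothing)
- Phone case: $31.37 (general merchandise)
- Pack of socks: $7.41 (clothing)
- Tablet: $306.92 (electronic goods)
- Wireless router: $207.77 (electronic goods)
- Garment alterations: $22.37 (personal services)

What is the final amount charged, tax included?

Laptop $458.72: electronic goods → 7% → $32.11
Snow pants $160.96: clothing → 9.25% → $14.89
Phone case $31.37: general merchandise → 7.25% → $2.27
Pack of socks $7.41: clothing → 9.25% → $0.69
Tablet $306.92: electronic goods → 7% → $21.48
Wireless router $207.77: electronic goods → 7% → $14.54
Garment alterations $22.37: personal services → 9.75% → $2.18
Subtotal = $1195.52; tax = $88.16; total due = $1283.68

$1283.68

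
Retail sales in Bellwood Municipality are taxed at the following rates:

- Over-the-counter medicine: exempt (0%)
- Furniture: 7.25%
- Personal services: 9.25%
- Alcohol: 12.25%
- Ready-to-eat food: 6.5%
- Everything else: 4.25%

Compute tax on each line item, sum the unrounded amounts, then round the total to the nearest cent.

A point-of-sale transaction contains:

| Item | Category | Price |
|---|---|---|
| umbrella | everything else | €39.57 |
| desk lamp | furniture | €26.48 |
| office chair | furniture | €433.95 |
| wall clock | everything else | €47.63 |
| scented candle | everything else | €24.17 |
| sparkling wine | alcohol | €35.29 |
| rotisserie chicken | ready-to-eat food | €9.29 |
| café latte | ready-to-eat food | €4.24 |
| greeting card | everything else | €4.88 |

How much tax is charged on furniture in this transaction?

€33.38

Desk lamp €26.48: furniture → 7.25% → €1.9198
Office chair €433.95: furniture → 7.25% → €31.461375
Tax on furniture: unrounded sum = €33.381175 → €33.38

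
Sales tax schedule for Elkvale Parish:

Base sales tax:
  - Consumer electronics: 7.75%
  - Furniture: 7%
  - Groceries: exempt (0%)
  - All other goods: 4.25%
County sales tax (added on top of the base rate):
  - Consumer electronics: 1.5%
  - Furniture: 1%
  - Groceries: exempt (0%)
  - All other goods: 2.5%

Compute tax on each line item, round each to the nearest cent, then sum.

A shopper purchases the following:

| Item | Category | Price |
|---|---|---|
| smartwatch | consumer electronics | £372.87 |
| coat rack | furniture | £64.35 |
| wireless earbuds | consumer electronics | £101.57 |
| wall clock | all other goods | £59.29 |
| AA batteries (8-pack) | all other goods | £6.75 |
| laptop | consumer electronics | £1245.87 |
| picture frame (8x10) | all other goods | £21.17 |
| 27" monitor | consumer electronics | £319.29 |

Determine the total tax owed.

Smartwatch £372.87: consumer electronics → 7.75% + 1.5% county = 9.25% → £34.49
Coat rack £64.35: furniture → 7% + 1% county = 8% → £5.15
Wireless earbuds £101.57: consumer electronics → 7.75% + 1.5% county = 9.25% → £9.40
Wall clock £59.29: all other goods → 4.25% + 2.5% county = 6.75% → £4.00
AA batteries (8-pack) £6.75: all other goods → 4.25% + 2.5% county = 6.75% → £0.46
Laptop £1245.87: consumer electronics → 7.75% + 1.5% county = 9.25% → £115.24
Picture frame (8x10) £21.17: all other goods → 4.25% + 2.5% county = 6.75% → £1.43
27" monitor £319.29: consumer electronics → 7.75% + 1.5% county = 9.25% → £29.53
Total tax = £34.49 + £5.15 + £9.40 + £4.00 + £0.46 + £115.24 + £1.43 + £29.53 = £199.70

£199.70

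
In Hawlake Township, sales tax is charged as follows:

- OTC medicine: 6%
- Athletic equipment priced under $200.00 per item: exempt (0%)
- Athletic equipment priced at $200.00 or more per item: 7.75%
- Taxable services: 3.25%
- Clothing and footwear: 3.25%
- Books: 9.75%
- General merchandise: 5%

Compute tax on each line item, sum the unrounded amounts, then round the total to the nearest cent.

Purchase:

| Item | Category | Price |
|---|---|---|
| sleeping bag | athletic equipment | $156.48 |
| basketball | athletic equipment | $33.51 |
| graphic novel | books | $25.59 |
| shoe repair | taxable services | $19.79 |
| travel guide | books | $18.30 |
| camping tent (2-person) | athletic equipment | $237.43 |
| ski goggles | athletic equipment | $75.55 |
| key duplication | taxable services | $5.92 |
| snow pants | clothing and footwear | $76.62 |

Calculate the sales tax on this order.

Sleeping bag $156.48: athletic equipment, under $200.00 → 0% → $0.00
Basketball $33.51: athletic equipment, under $200.00 → 0% → $0.00
Graphic novel $25.59: books → 9.75% → $2.495025
Shoe repair $19.79: taxable services → 3.25% → $0.643175
Travel guide $18.30: books → 9.75% → $1.78425
Camping tent (2-person) $237.43: athletic equipment, $200.00 or more → 7.75% → $18.400825
Ski goggles $75.55: athletic equipment, under $200.00 → 0% → $0.00
Key duplication $5.92: taxable services → 3.25% → $0.1924
Snow pants $76.62: clothing and footwear → 3.25% → $2.49015
Unrounded tax sum = $26.005825 → $26.01

$26.01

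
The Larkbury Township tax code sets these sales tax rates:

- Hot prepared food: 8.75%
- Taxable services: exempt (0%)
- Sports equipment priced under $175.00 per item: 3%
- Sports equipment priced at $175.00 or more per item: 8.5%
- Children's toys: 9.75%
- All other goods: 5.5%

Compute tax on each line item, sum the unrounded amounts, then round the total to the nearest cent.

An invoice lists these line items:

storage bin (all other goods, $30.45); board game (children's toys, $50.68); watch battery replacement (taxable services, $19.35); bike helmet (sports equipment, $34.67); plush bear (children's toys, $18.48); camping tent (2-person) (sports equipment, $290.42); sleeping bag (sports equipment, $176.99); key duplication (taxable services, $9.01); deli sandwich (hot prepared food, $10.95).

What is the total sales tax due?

Storage bin $30.45: all other goods → 5.5% → $1.67475
Board game $50.68: children's toys → 9.75% → $4.9413
Watch battery replacement $19.35: taxable services → 0% → $0.00
Bike helmet $34.67: sports equipment, under $175.00 → 3% → $1.0401
Plush bear $18.48: children's toys → 9.75% → $1.8018
Camping tent (2-person) $290.42: sports equipment, $175.00 or more → 8.5% → $24.6857
Sleeping bag $176.99: sports equipment, $175.00 or more → 8.5% → $15.04415
Key duplication $9.01: taxable services → 0% → $0.00
Deli sandwich $10.95: hot prepared food → 8.75% → $0.958125
Unrounded tax sum = $50.145925 → $50.15

$50.15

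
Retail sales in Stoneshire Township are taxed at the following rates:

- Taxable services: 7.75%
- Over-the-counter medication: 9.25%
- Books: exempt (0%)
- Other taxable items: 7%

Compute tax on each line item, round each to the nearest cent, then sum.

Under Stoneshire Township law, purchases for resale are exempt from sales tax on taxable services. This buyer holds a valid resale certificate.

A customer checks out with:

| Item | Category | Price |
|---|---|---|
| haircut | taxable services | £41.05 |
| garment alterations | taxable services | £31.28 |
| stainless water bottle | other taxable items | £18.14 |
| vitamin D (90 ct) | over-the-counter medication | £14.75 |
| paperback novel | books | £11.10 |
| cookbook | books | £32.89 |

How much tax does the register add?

£2.63

Haircut £41.05: taxable services, buyer-exempt → 0% → £0.00
Garment alterations £31.28: taxable services, buyer-exempt → 0% → £0.00
Stainless water bottle £18.14: other taxable items → 7% → £1.27
Vitamin D (90 ct) £14.75: over-the-counter medication → 9.25% → £1.36
Paperback novel £11.10: books → 0% → £0.00
Cookbook £32.89: books → 0% → £0.00
Total tax = £1.27 + £1.36 = £2.63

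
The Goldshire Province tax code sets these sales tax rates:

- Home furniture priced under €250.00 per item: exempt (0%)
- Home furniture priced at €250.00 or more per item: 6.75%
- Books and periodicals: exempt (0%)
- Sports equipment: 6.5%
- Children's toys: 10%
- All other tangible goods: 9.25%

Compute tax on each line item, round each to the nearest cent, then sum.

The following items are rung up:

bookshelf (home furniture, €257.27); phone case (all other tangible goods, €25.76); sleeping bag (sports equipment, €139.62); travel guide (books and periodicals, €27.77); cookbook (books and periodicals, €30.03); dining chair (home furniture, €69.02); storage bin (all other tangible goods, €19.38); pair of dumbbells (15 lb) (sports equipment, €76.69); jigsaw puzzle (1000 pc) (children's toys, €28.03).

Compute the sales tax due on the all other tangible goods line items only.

Phone case €25.76: all other tangible goods → 9.25% → €2.38
Storage bin €19.38: all other tangible goods → 9.25% → €1.79
Tax on all other tangible goods = €2.38 + €1.79 = €4.17

€4.17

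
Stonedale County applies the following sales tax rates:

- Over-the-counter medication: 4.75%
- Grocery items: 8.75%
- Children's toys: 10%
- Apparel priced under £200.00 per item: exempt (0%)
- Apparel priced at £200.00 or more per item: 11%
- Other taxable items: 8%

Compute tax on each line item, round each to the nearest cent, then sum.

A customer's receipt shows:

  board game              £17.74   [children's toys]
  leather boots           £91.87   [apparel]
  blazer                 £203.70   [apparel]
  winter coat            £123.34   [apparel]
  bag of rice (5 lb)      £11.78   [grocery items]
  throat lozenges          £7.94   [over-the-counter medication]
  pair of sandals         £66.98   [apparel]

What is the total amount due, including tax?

£548.94

Board game £17.74: children's toys → 10% → £1.77
Leather boots £91.87: apparel, under £200.00 → 0% → £0.00
Blazer £203.70: apparel, £200.00 or more → 11% → £22.41
Winter coat £123.34: apparel, under £200.00 → 0% → £0.00
Bag of rice (5 lb) £11.78: grocery items → 8.75% → £1.03
Throat lozenges £7.94: over-the-counter medication → 4.75% → £0.38
Pair of sandals £66.98: apparel, under £200.00 → 0% → £0.00
Subtotal = £523.35; tax = £25.59; total due = £548.94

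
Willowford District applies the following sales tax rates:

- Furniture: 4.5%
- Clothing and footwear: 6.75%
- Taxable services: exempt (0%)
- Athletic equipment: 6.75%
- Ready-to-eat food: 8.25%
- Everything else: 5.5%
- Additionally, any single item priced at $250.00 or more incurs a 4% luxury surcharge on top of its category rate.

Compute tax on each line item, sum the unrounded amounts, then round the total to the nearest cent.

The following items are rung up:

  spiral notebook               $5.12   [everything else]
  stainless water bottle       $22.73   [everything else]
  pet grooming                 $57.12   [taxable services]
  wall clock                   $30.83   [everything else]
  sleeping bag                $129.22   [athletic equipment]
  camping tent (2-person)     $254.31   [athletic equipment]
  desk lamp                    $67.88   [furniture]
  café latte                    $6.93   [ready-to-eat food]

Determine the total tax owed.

Spiral notebook $5.12: everything else → 5.5% → $0.2816
Stainless water bottle $22.73: everything else → 5.5% → $1.25015
Pet grooming $57.12: taxable services → 0% → $0.00
Wall clock $30.83: everything else → 5.5% → $1.69565
Sleeping bag $129.22: athletic equipment → 6.75% → $8.72235
Camping tent (2-person) $254.31: athletic equipment → 6.75% + 4% surcharge = 10.75% → $27.338325
Desk lamp $67.88: furniture → 4.5% → $3.0546
Café latte $6.93: ready-to-eat food → 8.25% → $0.571725
Unrounded tax sum = $42.9144 → $42.91

$42.91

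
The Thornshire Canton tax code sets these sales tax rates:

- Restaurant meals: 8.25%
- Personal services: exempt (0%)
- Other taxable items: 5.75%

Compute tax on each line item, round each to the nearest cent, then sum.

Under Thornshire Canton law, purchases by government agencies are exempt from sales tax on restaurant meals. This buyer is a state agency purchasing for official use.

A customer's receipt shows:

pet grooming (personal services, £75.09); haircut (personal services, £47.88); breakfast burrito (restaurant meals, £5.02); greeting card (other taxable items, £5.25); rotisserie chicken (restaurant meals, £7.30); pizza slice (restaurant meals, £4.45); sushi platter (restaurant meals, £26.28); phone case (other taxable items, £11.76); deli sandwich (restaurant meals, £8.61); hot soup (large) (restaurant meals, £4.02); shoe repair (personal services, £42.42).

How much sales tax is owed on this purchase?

£0.98

Pet grooming £75.09: personal services → 0% → £0.00
Haircut £47.88: personal services → 0% → £0.00
Breakfast burrito £5.02: restaurant meals, buyer-exempt → 0% → £0.00
Greeting card £5.25: other taxable items → 5.75% → £0.30
Rotisserie chicken £7.30: restaurant meals, buyer-exempt → 0% → £0.00
Pizza slice £4.45: restaurant meals, buyer-exempt → 0% → £0.00
Sushi platter £26.28: restaurant meals, buyer-exempt → 0% → £0.00
Phone case £11.76: other taxable items → 5.75% → £0.68
Deli sandwich £8.61: restaurant meals, buyer-exempt → 0% → £0.00
Hot soup (large) £4.02: restaurant meals, buyer-exempt → 0% → £0.00
Shoe repair £42.42: personal services → 0% → £0.00
Total tax = £0.30 + £0.68 = £0.98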